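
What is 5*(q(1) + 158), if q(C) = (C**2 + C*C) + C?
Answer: 805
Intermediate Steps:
q(C) = C + 2*C**2 (q(C) = (C**2 + C**2) + C = 2*C**2 + C = C + 2*C**2)
5*(q(1) + 158) = 5*(1*(1 + 2*1) + 158) = 5*(1*(1 + 2) + 158) = 5*(1*3 + 158) = 5*(3 + 158) = 5*161 = 805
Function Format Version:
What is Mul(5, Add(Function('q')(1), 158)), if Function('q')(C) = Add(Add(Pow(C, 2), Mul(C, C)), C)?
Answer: 805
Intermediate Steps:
Function('q')(C) = Add(C, Mul(2, Pow(C, 2))) (Function('q')(C) = Add(Add(Pow(C, 2), Pow(C, 2)), C) = Add(Mul(2, Pow(C, 2)), C) = Add(C, Mul(2, Pow(C, 2))))
Mul(5, Add(Function('q')(1), 158)) = Mul(5, Add(Mul(1, Add(1, Mul(2, 1))), 158)) = Mul(5, Add(Mul(1, Add(1, 2)), 158)) = Mul(5, Add(Mul(1, 3), 158)) = Mul(5, Add(3, 158)) = Mul(5, 161) = 805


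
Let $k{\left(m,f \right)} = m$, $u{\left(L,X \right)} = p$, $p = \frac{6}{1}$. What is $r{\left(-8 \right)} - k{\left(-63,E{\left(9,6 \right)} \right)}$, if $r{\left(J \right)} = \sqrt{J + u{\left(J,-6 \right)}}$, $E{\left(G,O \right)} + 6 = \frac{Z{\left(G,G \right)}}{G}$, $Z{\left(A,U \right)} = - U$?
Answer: $63 + i \sqrt{2} \approx 63.0 + 1.4142 i$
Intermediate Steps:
$E{\left(G,O \right)} = -7$ ($E{\left(G,O \right)} = -6 + \frac{\left(-1\right) G}{G} = -6 - 1 = -7$)
$p = 6$ ($p = 6 \cdot 1 = 6$)
$u{\left(L,X \right)} = 6$
$r{\left(J \right)} = \sqrt{6 + J}$ ($r{\left(J \right)} = \sqrt{J + 6} = \sqrt{6 + J}$)
$r{\left(-8 \right)} - k{\left(-63,E{\left(9,6 \right)} \right)} = \sqrt{6 - 8} - -63 = \sqrt{-2} + 63 = i \sqrt{2} + 63 = 63 + i \sqrt{2}$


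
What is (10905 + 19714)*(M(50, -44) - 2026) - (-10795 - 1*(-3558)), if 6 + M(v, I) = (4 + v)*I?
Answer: -134961315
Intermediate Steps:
M(v, I) = -6 + I*(4 + v) (M(v, I) = -6 + (4 + v)*I = -6 + I*(4 + v))
(10905 + 19714)*(M(50, -44) - 2026) - (-10795 - 1*(-3558)) = (10905 + 19714)*((-6 + 4*(-44) - 44*50) - 2026) - (-10795 - 1*(-3558)) = 30619*((-6 - 176 - 2200) - 2026) - (-10795 + 3558) = 30619*(-2382 - 2026) - 1*(-7237) = 30619*(-4408) + 7237 = -134968552 + 7237 = -134961315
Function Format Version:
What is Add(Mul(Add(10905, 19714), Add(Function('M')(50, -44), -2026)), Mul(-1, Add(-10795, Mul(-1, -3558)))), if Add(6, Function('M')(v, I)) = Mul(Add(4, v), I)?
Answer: -134961315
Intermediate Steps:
Function('M')(v, I) = Add(-6, Mul(I, Add(4, v))) (Function('M')(v, I) = Add(-6, Mul(Add(4, v), I)) = Add(-6, Mul(I, Add(4, v))))
Add(Mul(Add(10905, 19714), Add(Function('M')(50, -44), -2026)), Mul(-1, Add(-10795, Mul(-1, -3558)))) = Add(Mul(Add(10905, 19714), Add(Add(-6, Mul(4, -44), Mul(-44, 50)), -2026)), Mul(-1, Add(-10795, Mul(-1, -3558)))) = Add(Mul(30619, Add(Add(-6, -176, -2200), -2026)), Mul(-1, Add(-10795, 3558))) = Add(Mul(30619, Add(-2382, -2026)), Mul(-1, -7237)) = Add(Mul(30619, -4408), 7237) = Add(-134968552, 7237) = -134961315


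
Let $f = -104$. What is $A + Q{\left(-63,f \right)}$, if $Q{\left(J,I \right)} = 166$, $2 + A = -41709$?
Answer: $-41545$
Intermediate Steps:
$A = -41711$ ($A = -2 - 41709 = -41711$)
$A + Q{\left(-63,f \right)} = -41711 + 166 = -41545$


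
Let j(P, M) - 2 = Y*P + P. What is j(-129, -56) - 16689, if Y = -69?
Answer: -7915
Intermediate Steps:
j(P, M) = 2 - 68*P (j(P, M) = 2 + (-69*P + P) = 2 - 68*P)
j(-129, -56) - 16689 = (2 - 68*(-129)) - 16689 = (2 + 8772) - 16689 = 8774 - 16689 = -7915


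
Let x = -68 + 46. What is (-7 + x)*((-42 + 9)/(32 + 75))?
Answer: 957/107 ≈ 8.9439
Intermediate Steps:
x = -22
(-7 + x)*((-42 + 9)/(32 + 75)) = (-7 - 22)*((-42 + 9)/(32 + 75)) = -(-957)/107 = -29*(-33/107) = 957/107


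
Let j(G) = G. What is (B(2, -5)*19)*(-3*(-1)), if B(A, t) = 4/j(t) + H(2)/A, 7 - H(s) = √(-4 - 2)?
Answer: 1539/10 - 57*I*√6/2 ≈ 153.9 - 69.81*I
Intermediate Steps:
H(s) = 7 - I*√6 (H(s) = 7 - √(-4 - 2) = 7 - √(-6) = 7 - I*√6)
B(A, t) = 4/t + (7 - I*√6)/A
(B(2, -5)*19)*(-3*(-1)) = ((4/(-5) + 7/2 - 1*I*√6/2)*19)*(-3*(-1)) = ((4*(-⅕) + 7*(½) - 1*I*√6*½)*19)*3 = ((-⅘ + 7/2 - I*√6/2)*19)*3 = ((27/10 - I*√6/2)*19)*3 = (513/10 - 19*I*√6/2)*3 = 1539/10 - 57*I*√6/2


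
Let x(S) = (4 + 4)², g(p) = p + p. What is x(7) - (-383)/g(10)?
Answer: 1663/20 ≈ 83.150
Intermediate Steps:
g(p) = 2*p
x(S) = 64 (x(S) = 8² = 64)
x(7) - (-383)/g(10) = 64 - (-383)/(2*10) = 64 - (-383)/20 = 64 - 1*(-383/20) = 64 + 383/20 = 1663/20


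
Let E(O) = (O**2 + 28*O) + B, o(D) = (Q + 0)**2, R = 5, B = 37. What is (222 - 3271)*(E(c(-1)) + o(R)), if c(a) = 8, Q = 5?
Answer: -1067150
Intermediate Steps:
o(D) = 25 (o(D) = (5 + 0)**2 = 5**2 = 25)
E(O) = 37 + O**2 + 28*O (E(O) = (O**2 + 28*O) + 37 = 37 + O**2 + 28*O)
(222 - 3271)*(E(c(-1)) + o(R)) = (222 - 3271)*((37 + 8**2 + 28*8) + 25) = -3049*((37 + 64 + 224) + 25) = -3049*(325 + 25) = -3049*350 = -1067150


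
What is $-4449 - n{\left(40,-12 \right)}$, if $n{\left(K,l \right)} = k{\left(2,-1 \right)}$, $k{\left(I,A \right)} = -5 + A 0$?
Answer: $-4444$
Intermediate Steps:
$k{\left(I,A \right)} = -5$ ($k{\left(I,A \right)} = -5 + 0 = -5$)
$n{\left(K,l \right)} = -5$
$-4449 - n{\left(40,-12 \right)} = -4449 - -5 = -4449 + 5 = -4444$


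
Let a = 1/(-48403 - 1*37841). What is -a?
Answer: 1/86244 ≈ 1.1595e-5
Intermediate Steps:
a = -1/86244 (a = 1/(-48403 - 37841) = 1/(-86244) = -1/86244 ≈ -1.1595e-5)
-a = -1*(-1/86244) = 1/86244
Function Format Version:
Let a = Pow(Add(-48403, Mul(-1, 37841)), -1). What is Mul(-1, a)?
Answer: Rational(1, 86244) ≈ 1.1595e-5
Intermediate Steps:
a = Rational(-1, 86244) (a = Pow(Add(-48403, -37841), -1) = Pow(-86244, -1) = Rational(-1, 86244) ≈ -1.1595e-5)
Mul(-1, a) = Mul(-1, Rational(-1, 86244)) = Rational(1, 86244)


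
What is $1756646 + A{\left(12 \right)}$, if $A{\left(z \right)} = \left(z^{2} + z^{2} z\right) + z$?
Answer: $1758530$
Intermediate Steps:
$A{\left(z \right)} = z + z^{2} + z^{3}$ ($A{\left(z \right)} = \left(z^{2} + z^{3}\right) + z = z + z^{2} + z^{3}$)
$1756646 + A{\left(12 \right)} = 1756646 + 12 \left(1 + 12 + 12^{2}\right) = 1756646 + 12 \left(1 + 12 + 144\right) = 1756646 + 12 \cdot 157 = 1756646 + 1884 = 1758530$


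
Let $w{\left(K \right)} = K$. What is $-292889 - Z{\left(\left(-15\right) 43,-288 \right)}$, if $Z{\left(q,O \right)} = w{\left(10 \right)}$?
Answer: $-292899$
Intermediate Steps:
$Z{\left(q,O \right)} = 10$
$-292889 - Z{\left(\left(-15\right) 43,-288 \right)} = -292889 - 10 = -292899$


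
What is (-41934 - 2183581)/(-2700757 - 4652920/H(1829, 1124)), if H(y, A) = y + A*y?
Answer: 915855060375/1111429955009 ≈ 0.82403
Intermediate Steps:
(-41934 - 2183581)/(-2700757 - 4652920/H(1829, 1124)) = (-41934 - 2183581)/(-2700757 - 4652920*1/(1829*(1 + 1124))) = -2225515/(-2700757 - 4652920/(1829*1125)) = -2225515/(-2700757 - 4652920/2057625) = -2225515/(-2700757 - 4652920*1/2057625) = -2225515/(-2700757 - 930584/411525) = -2225515/(-1111429955009/411525) = -2225515*(-411525/1111429955009) = 915855060375/1111429955009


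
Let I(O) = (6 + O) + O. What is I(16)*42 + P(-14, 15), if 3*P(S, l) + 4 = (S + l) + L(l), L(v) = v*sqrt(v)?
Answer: 1595 + 5*sqrt(15) ≈ 1614.4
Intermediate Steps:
L(v) = v**(3/2)
I(O) = 6 + 2*O
P(S, l) = -4/3 + S/3 + l/3 + l**(3/2)/3 (P(S, l) = -4/3 + ((S + l) + l**(3/2))/3 = -4/3 + (S + l + l**(3/2))/3 = -4/3 + (S/3 + l/3 + l**(3/2)/3) = -4/3 + S/3 + l/3 + l**(3/2)/3)
I(16)*42 + P(-14, 15) = (6 + 2*16)*42 + (-4/3 + (1/3)*(-14) + (1/3)*15 + 15**(3/2)/3) = (6 + 32)*42 + (-4/3 - 14/3 + 5 + (15*sqrt(15))/3) = 38*42 + (-4/3 - 14/3 + 5 + 5*sqrt(15)) = 1596 + (-1 + 5*sqrt(15)) = 1595 + 5*sqrt(15)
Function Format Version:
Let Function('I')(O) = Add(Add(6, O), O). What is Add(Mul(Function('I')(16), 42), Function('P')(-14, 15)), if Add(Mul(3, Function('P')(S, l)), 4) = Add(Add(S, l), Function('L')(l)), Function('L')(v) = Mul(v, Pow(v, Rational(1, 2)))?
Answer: Add(1595, Mul(5, Pow(15, Rational(1, 2)))) ≈ 1614.4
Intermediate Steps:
Function('L')(v) = Pow(v, Rational(3, 2))
Function('I')(O) = Add(6, Mul(2, O))
Function('P')(S, l) = Add(Rational(-4, 3), Mul(Rational(1, 3), S), Mul(Rational(1, 3), l), Mul(Rational(1, 3), Pow(l, Rational(3, 2)))) (Function('P')(S, l) = Add(Rational(-4, 3), Mul(Rational(1, 3), Add(Add(S, l), Pow(l, Rational(3, 2))))) = Add(Rational(-4, 3), Mul(Rational(1, 3), Add(S, l, Pow(l, Rational(3, 2))))) = Add(Rational(-4, 3), Add(Mul(Rational(1, 3), S), Mul(Rational(1, 3), l), Mul(Rational(1, 3), Pow(l, Rational(3, 2))))) = Add(Rational(-4, 3), Mul(Rational(1, 3), S), Mul(Rational(1, 3), l), Mul(Rational(1, 3), Pow(l, Rational(3, 2)))))
Add(Mul(Function('I')(16), 42), Function('P')(-14, 15)) = Add(Mul(Add(6, Mul(2, 16)), 42), Add(Rational(-4, 3), Mul(Rational(1, 3), -14), Mul(Rational(1, 3), 15), Mul(Rational(1, 3), Pow(15, Rational(3, 2))))) = Add(Mul(Add(6, 32), 42), Add(Rational(-4, 3), Rational(-14, 3), 5, Mul(Rational(1, 3), Mul(15, Pow(15, Rational(1, 2)))))) = Add(Mul(38, 42), Add(Rational(-4, 3), Rational(-14, 3), 5, Mul(5, Pow(15, Rational(1, 2))))) = Add(1596, Add(-1, Mul(5, Pow(15, Rational(1, 2))))) = Add(1595, Mul(5, Pow(15, Rational(1, 2))))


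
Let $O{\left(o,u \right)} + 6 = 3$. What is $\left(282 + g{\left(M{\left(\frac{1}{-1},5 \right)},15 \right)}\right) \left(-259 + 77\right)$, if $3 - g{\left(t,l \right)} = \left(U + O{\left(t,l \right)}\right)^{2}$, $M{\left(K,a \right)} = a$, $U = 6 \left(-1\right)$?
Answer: $-37128$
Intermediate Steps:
$U = -6$
$O{\left(o,u \right)} = -3$ ($O{\left(o,u \right)} = -6 + 3 = -3$)
$g{\left(t,l \right)} = -78$ ($g{\left(t,l \right)} = 3 - \left(-6 - 3\right)^{2} = 3 - \left(-9\right)^{2} = 3 - 81 = -78$)
$\left(282 + g{\left(M{\left(\frac{1}{-1},5 \right)},15 \right)}\right) \left(-259 + 77\right) = \left(282 - 78\right) \left(-259 + 77\right) = 204 \left(-182\right) = -37128$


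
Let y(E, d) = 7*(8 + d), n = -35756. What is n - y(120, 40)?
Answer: -36092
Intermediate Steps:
y(E, d) = 56 + 7*d
n - y(120, 40) = -35756 - (56 + 7*40) = -35756 - (56 + 280) = -35756 - 1*336 = -35756 - 336 = -36092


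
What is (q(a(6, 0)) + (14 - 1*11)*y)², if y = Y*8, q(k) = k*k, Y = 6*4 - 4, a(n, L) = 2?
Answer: 234256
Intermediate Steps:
Y = 20 (Y = 24 - 4 = 20)
q(k) = k²
y = 160 (y = 20*8 = 160)
(q(a(6, 0)) + (14 - 1*11)*y)² = (2² + (14 - 1*11)*160)² = (4 + (14 - 11)*160)² = (4 + 3*160)² = (4 + 480)² = 484² = 234256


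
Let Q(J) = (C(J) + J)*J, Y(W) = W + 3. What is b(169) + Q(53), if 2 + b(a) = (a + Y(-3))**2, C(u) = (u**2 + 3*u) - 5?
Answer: 188407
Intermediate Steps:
C(u) = -5 + u**2 + 3*u
Y(W) = 3 + W
b(a) = -2 + a**2 (b(a) = -2 + (a + (3 - 3))**2 = -2 + (a + 0)**2 = -2 + a**2)
Q(J) = J*(-5 + J**2 + 4*J) (Q(J) = ((-5 + J**2 + 3*J) + J)*J = (-5 + J**2 + 4*J)*J = J*(-5 + J**2 + 4*J))
b(169) + Q(53) = (-2 + 169**2) + 53*(-5 + 53**2 + 4*53) = (-2 + 28561) + 53*(-5 + 2809 + 212) = 28559 + 53*3016 = 28559 + 159848 = 188407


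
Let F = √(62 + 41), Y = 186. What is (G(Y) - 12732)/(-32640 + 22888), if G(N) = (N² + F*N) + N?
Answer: -11025/4876 - 93*√103/4876 ≈ -2.4546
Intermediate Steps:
F = √103 ≈ 10.149
G(N) = N + N² + N*√103 (G(N) = (N² + √103*N) + N = (N² + N*√103) + N = N + N² + N*√103)
(G(Y) - 12732)/(-32640 + 22888) = (186*(1 + 186 + √103) - 12732)/(-32640 + 22888) = (186*(187 + √103) - 12732)/(-9752) = ((34782 + 186*√103) - 12732)*(-1/9752) = (22050 + 186*√103)*(-1/9752) = -11025/4876 - 93*√103/4876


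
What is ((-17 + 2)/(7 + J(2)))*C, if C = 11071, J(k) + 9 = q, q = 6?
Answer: -166065/4 ≈ -41516.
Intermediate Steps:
J(k) = -3 (J(k) = -9 + 6 = -3)
((-17 + 2)/(7 + J(2)))*C = ((-17 + 2)/(7 - 3))*11071 = -15/4*11071 = -166065/4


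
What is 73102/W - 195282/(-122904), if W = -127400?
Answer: 27594442/27183975 ≈ 1.0151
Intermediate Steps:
73102/W - 195282/(-122904) = 73102/(-127400) - 195282/(-122904) = 73102*(-1/127400) - 195282*(-1/122904) = -36551/63700 + 10849/6828 = 27594442/27183975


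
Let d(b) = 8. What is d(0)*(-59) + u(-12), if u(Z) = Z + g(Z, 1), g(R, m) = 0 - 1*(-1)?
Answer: -483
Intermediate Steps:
g(R, m) = 1 (g(R, m) = 0 + 1 = 1)
u(Z) = 1 + Z (u(Z) = Z + 1 = 1 + Z)
d(0)*(-59) + u(-12) = 8*(-59) + (1 - 12) = -472 - 11 = -483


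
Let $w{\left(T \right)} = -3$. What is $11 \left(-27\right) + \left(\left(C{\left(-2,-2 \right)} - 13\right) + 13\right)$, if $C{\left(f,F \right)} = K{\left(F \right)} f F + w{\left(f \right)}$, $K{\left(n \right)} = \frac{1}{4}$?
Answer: $-299$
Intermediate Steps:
$K{\left(n \right)} = \frac{1}{4}$
$C{\left(f,F \right)} = -3 + \frac{F f}{4}$ ($C{\left(f,F \right)} = \frac{f}{4} F - 3 = \frac{F f}{4} - 3 = -3 + \frac{F f}{4}$)
$11 \left(-27\right) + \left(\left(C{\left(-2,-2 \right)} - 13\right) + 13\right) = 11 \left(-27\right) + \left(\left(\left(-3 + \frac{1}{4} \left(-2\right) \left(-2\right)\right) - 13\right) + 13\right) = -297 + \left(\left(\left(-3 + 1\right) - 13\right) + 13\right) = -297 + \left(\left(-2 - 13\right) + 13\right) = -297 + \left(-15 + 13\right) = -297 - 2 = -299$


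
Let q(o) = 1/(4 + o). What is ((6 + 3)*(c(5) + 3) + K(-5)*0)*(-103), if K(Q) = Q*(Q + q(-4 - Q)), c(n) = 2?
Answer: -4635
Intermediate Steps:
K(Q) = Q*(Q - 1/Q) (K(Q) = Q*(Q + 1/(4 + (-4 - Q))) = Q*(Q + 1/(-Q)) = Q*(Q - 1/Q))
((6 + 3)*(c(5) + 3) + K(-5)*0)*(-103) = ((6 + 3)*(2 + 3) + (-1 + (-5)²)*0)*(-103) = (9*5 + (-1 + 25)*0)*(-103) = (45 + 24*0)*(-103) = (45 + 0)*(-103) = 45*(-103) = -4635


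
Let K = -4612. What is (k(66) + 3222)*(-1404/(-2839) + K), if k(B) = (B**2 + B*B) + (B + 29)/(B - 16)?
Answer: -781327833488/14195 ≈ -5.5042e+7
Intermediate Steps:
k(B) = 2*B**2 + (29 + B)/(-16 + B) (k(B) = (B**2 + B**2) + (29 + B)/(-16 + B) = 2*B**2 + (29 + B)/(-16 + B))
(k(66) + 3222)*(-1404/(-2839) + K) = ((29 + 66 - 32*66**2 + 2*66**3)/(-16 + 66) + 3222)*(-1404/(-2839) - 4612) = ((29 + 66 - 32*4356 + 2*287496)/50 + 3222)*(-1404*(-1/2839) - 4612) = ((29 + 66 - 139392 + 574992)/50 + 3222)*(1404/2839 - 4612) = ((1/50)*435695 + 3222)*(-13092064/2839) = (87139/10 + 3222)*(-13092064/2839) = (119359/10)*(-13092064/2839) = -781327833488/14195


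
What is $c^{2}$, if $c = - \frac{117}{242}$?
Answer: $\frac{13689}{58564} \approx 0.23374$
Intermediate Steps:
$c = - \frac{117}{242}$ ($c = \left(-117\right) \frac{1}{242} = - \frac{117}{242} \approx -0.48347$)
$c^{2} = \left(- \frac{117}{242}\right)^{2} = \frac{13689}{58564}$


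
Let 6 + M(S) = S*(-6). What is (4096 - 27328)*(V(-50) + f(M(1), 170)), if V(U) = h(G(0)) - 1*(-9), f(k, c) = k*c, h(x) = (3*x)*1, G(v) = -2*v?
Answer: 47184192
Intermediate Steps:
M(S) = -6 - 6*S (M(S) = -6 + S*(-6) = -6 - 6*S)
h(x) = 3*x
f(k, c) = c*k
V(U) = 9 (V(U) = 3*(-2*0) - 1*(-9) = 3*0 + 9 = 0 + 9 = 9)
(4096 - 27328)*(V(-50) + f(M(1), 170)) = (4096 - 27328)*(9 + 170*(-6 - 6*1)) = -23232*(9 + 170*(-6 - 6)) = -23232*(9 + 170*(-12)) = -23232*(9 - 2040) = -23232*(-2031) = 47184192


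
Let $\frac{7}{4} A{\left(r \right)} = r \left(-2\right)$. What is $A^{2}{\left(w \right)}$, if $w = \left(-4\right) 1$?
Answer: $\frac{1024}{49} \approx 20.898$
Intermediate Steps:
$w = -4$
$A{\left(r \right)} = - \frac{8 r}{7}$ ($A{\left(r \right)} = \frac{4 r \left(-2\right)}{7} = \frac{4 \left(- 2 r\right)}{7} = - \frac{8 r}{7}$)
$A^{2}{\left(w \right)} = \left(\left(- \frac{8}{7}\right) \left(-4\right)\right)^{2} = \left(\frac{32}{7}\right)^{2} = \frac{1024}{49}$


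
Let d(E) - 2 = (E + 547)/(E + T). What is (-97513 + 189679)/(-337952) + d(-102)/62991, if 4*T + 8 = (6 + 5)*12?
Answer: -68717003897/251907224112 ≈ -0.27279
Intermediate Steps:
T = 31 (T = -2 + ((6 + 5)*12)/4 = -2 + (11*12)/4 = -2 + (1/4)*132 = -2 + 33 = 31)
d(E) = 2 + (547 + E)/(31 + E) (d(E) = 2 + (E + 547)/(E + 31) = 2 + (547 + E)/(31 + E))
(-97513 + 189679)/(-337952) + d(-102)/62991 = (-97513 + 189679)/(-337952) + (3*(203 - 102)/(31 - 102))/62991 = 92166*(-1/337952) + (3*101/(-71))*(1/62991) = -46083/168976 + (3*(-1/71)*101)*(1/62991) = -46083/168976 - 303/71*1/62991 = -46083/168976 - 101/1490787 = -68717003897/251907224112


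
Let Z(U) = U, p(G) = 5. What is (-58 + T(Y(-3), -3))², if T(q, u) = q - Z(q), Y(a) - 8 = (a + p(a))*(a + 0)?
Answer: 3364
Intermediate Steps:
Y(a) = 8 + a*(5 + a) (Y(a) = 8 + (a + 5)*(a + 0) = 8 + (5 + a)*a = 8 + a*(5 + a))
T(q, u) = 0 (T(q, u) = q - q = 0)
(-58 + T(Y(-3), -3))² = (-58 + 0)² = (-58)² = 3364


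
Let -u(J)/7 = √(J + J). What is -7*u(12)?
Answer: 98*√6 ≈ 240.05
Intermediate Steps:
u(J) = -7*√2*√J (u(J) = -7*√(J + J) = -7*√2*√J)
-7*u(12) = -(-49)*√2*√12 = -(-49)*√2*2*√3 = -(-98)*√6 = 98*√6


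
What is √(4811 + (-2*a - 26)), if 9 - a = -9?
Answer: √4749 ≈ 68.913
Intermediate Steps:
a = 18 (a = 9 - 1*(-9) = 9 + 9 = 18)
√(4811 + (-2*a - 26)) = √(4811 + (-2*18 - 26)) = √(4811 + (-36 - 26)) = √(4811 - 62) = √4749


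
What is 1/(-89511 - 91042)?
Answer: -1/180553 ≈ -5.5385e-6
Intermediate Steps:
1/(-89511 - 91042) = 1/(-180553) = -1/180553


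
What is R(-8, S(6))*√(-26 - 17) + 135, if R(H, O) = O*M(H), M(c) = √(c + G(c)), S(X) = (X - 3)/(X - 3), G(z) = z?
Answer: 135 - 4*√43 ≈ 108.77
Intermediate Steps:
S(X) = 1 (S(X) = (-3 + X)/(-3 + X) = 1)
M(c) = √2*√c (M(c) = √(c + c) = √(2*c) = √2*√c)
R(H, O) = O*√2*√H (R(H, O) = O*(√2*√H) = O*√2*√H)
R(-8, S(6))*√(-26 - 17) + 135 = (1*√2*√(-8))*√(-26 - 17) + 135 = (1*√2*(2*I*√2))*√(-43) + 135 = (4*I)*(I*√43) + 135 = -4*√43 + 135 = 135 - 4*√43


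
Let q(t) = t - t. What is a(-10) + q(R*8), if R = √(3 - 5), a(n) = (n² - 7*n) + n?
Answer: 160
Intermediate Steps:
a(n) = n² - 6*n
R = I*√2 (R = √(-2) = I*√2 ≈ 1.4142*I)
q(t) = 0
a(-10) + q(R*8) = -10*(-6 - 10) + 0 = -10*(-16) + 0 = 160 + 0 = 160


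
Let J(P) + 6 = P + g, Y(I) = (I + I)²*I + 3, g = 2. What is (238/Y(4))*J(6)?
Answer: 68/37 ≈ 1.8378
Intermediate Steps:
Y(I) = 3 + 4*I³ (Y(I) = (2*I)²*I + 3 = (4*I²)*I + 3 = 4*I³ + 3 = 3 + 4*I³)
J(P) = -4 + P (J(P) = -6 + (P + 2) = -6 + (2 + P) = -4 + P)
(238/Y(4))*J(6) = (238/(3 + 4*4³))*(-4 + 6) = (238/(3 + 4*64))*2 = (238/(3 + 256))*2 = (238/259)*2 = (238*(1/259))*2 = (34/37)*2 = 68/37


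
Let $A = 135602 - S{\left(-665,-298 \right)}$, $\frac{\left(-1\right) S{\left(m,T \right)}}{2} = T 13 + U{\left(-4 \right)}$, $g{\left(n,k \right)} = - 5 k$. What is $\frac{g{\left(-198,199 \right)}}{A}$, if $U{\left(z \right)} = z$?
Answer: $- \frac{995}{127846} \approx -0.0077828$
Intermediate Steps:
$S{\left(m,T \right)} = 8 - 26 T$ ($S{\left(m,T \right)} = - 2 \left(T 13 - 4\right) = - 2 \left(13 T - 4\right) = - 2 \left(-4 + 13 T\right) = 8 - 26 T$)
$A = 127846$ ($A = 135602 - \left(8 - -7748\right) = 135602 - \left(8 + 7748\right) = 135602 - 7756 = 127846$)
$\frac{g{\left(-198,199 \right)}}{A} = \frac{\left(-5\right) 199}{127846} = \left(-995\right) \frac{1}{127846} = - \frac{995}{127846}$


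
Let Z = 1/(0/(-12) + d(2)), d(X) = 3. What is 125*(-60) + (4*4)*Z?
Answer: -22484/3 ≈ -7494.7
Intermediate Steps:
Z = 1/3 (Z = 1/(0/(-12) + 3) = 1/(0*(-1/12) + 3) = 1/(0 + 3) = 1/3 ≈ 0.33333)
125*(-60) + (4*4)*Z = 125*(-60) + (4*4)*(1/3) = -7500 + 16*(1/3) = -7500 + 16/3 = -22484/3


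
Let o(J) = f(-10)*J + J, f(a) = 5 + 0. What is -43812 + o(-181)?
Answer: -44898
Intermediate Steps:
f(a) = 5
o(J) = 6*J (o(J) = 5*J + J = 6*J)
-43812 + o(-181) = -43812 + 6*(-181) = -43812 - 1086 = -44898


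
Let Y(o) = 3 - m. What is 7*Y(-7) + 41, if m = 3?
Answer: 41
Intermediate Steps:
Y(o) = 0 (Y(o) = 3 - 1*3 = 3 - 3 = 0)
7*Y(-7) + 41 = 7*0 + 41 = 0 + 41 = 41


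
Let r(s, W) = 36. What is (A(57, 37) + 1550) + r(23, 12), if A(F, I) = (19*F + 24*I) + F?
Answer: 3614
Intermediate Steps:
A(F, I) = 20*F + 24*I
(A(57, 37) + 1550) + r(23, 12) = ((20*57 + 24*37) + 1550) + 36 = ((1140 + 888) + 1550) + 36 = (2028 + 1550) + 36 = 3578 + 36 = 3614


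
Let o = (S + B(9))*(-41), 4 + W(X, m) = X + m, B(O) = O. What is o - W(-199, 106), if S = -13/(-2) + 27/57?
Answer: -21201/38 ≈ -557.92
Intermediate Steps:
W(X, m) = -4 + X + m (W(X, m) = -4 + (X + m) = -4 + X + m)
S = 265/38 (S = -13*(-½) + 27*(1/57) = 13/2 + 9/19 = 265/38 ≈ 6.9737)
o = -24887/38 (o = (265/38 + 9)*(-41) = (607/38)*(-41) = -24887/38 ≈ -654.92)
o - W(-199, 106) = -24887/38 - (-4 - 199 + 106) = -24887/38 - 1*(-97) = -24887/38 + 97 = -21201/38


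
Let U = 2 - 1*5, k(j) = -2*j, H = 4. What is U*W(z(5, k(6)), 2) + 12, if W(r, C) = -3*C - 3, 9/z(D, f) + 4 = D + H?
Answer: 39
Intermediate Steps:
z(D, f) = 9/D (z(D, f) = 9/(-4 + (D + 4)) = 9/(-4 + (4 + D)) = 9/D)
U = -3 (U = 2 - 5 = -3)
W(r, C) = -3 - 3*C
U*W(z(5, k(6)), 2) + 12 = -3*(-3 - 3*2) + 12 = -3*(-3 - 6) + 12 = -3*(-9) + 12 = 27 + 12 = 39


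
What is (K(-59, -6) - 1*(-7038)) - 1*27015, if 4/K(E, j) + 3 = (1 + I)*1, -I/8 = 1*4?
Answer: -339611/17 ≈ -19977.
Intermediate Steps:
I = -32 (I = -8*4 = -32)
K(E, j) = -2/17 (K(E, j) = 4/(-3 + (1 - 32)*1) = 4/(-3 - 31*1) = 4/(-3 - 31) = 4/(-34) = 4*(-1/34) = -2/17)
(K(-59, -6) - 1*(-7038)) - 1*27015 = (-2/17 - 1*(-7038)) - 1*27015 = (-2/17 + 7038) - 27015 = 119644/17 - 27015 = -339611/17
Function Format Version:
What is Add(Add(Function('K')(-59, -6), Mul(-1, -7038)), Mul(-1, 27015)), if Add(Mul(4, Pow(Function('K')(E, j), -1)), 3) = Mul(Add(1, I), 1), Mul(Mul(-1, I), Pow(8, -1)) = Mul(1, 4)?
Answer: Rational(-339611, 17) ≈ -19977.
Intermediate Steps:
I = -32 (I = Mul(-8, Mul(1, 4)) = Mul(-8, 4) = -32)
Function('K')(E, j) = Rational(-2, 17) (Function('K')(E, j) = Mul(4, Pow(Add(-3, Mul(Add(1, -32), 1)), -1)) = Mul(4, Pow(Add(-3, Mul(-31, 1)), -1)) = Mul(4, Pow(Add(-3, -31), -1)) = Mul(4, Pow(-34, -1)) = Mul(4, Rational(-1, 34)) = Rational(-2, 17))
Add(Add(Function('K')(-59, -6), Mul(-1, -7038)), Mul(-1, 27015)) = Add(Add(Rational(-2, 17), Mul(-1, -7038)), Mul(-1, 27015)) = Add(Add(Rational(-2, 17), 7038), -27015) = Add(Rational(119644, 17), -27015) = Rational(-339611, 17)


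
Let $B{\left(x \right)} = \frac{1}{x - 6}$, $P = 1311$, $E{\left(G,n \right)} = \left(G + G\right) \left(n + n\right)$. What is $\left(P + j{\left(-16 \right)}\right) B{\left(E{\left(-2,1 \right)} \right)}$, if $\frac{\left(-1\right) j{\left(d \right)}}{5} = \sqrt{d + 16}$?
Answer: $- \frac{1311}{14} \approx -93.643$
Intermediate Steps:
$E{\left(G,n \right)} = 4 G n$ ($E{\left(G,n \right)} = 2 G 2 n = 4 G n$)
$j{\left(d \right)} = - 5 \sqrt{16 + d}$ ($j{\left(d \right)} = - 5 \sqrt{d + 16} = - 5 \sqrt{16 + d}$)
$B{\left(x \right)} = \frac{1}{-6 + x}$
$\left(P + j{\left(-16 \right)}\right) B{\left(E{\left(-2,1 \right)} \right)} = \frac{1311 - 5 \sqrt{16 - 16}}{-6 + 4 \left(-2\right) 1} = \frac{1311 - 5 \sqrt{0}}{-6 - 8} = \frac{1311 - 0}{-14} = \left(1311 + 0\right) \left(- \frac{1}{14}\right) = 1311 \left(- \frac{1}{14}\right) = - \frac{1311}{14}$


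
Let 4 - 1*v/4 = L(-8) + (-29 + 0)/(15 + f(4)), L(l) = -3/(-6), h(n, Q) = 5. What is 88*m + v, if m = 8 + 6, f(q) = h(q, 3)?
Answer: 6259/5 ≈ 1251.8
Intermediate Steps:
f(q) = 5
m = 14
L(l) = 1/2 (L(l) = -3*(-1/6) = 1/2)
v = 99/5 (v = 16 - 4*(1/2 + (-29 + 0)/(15 + 5)) = 16 - 4*(1/2 - 29/20) = 16 - 4*(-19/20) = 16 + 19/5 = 99/5 ≈ 19.800)
88*m + v = 88*14 + 99/5 = 1232 + 99/5 = 6259/5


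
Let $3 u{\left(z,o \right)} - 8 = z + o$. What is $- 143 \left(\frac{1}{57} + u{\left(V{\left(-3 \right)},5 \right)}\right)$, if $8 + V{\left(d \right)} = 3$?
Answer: $- \frac{7293}{19} \approx -383.84$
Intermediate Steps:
$V{\left(d \right)} = -5$ ($V{\left(d \right)} = -8 + 3 = -5$)
$u{\left(z,o \right)} = \frac{8}{3} + \frac{o}{3} + \frac{z}{3}$ ($u{\left(z,o \right)} = \frac{8}{3} + \frac{z + o}{3} = \frac{8}{3} + \frac{o + z}{3} = \frac{8}{3} + \left(\frac{o}{3} + \frac{z}{3}\right) = \frac{8}{3} + \frac{o}{3} + \frac{z}{3}$)
$- 143 \left(\frac{1}{57} + u{\left(V{\left(-3 \right)},5 \right)}\right) = - 143 \left(\frac{1}{57} + \left(\frac{8}{3} + \frac{1}{3} \cdot 5 + \frac{1}{3} \left(-5\right)\right)\right) = - 143 \left(\frac{1}{57} + \left(\frac{8}{3} + \frac{5}{3} - \frac{5}{3}\right)\right) = - 143 \left(\frac{1}{57} + \frac{8}{3}\right) = \left(-143\right) \frac{51}{19} = - \frac{7293}{19}$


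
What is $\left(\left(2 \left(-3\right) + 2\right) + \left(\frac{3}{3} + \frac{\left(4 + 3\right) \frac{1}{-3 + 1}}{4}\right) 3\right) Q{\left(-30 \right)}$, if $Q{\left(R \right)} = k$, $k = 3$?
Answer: $- \frac{87}{8} \approx -10.875$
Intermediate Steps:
$Q{\left(R \right)} = 3$
$\left(\left(2 \left(-3\right) + 2\right) + \left(\frac{3}{3} + \frac{\left(4 + 3\right) \frac{1}{-3 + 1}}{4}\right) 3\right) Q{\left(-30 \right)} = \left(\left(2 \left(-3\right) + 2\right) + \left(\frac{3}{3} + \frac{\left(4 + 3\right) \frac{1}{-3 + 1}}{4}\right) 3\right) 3 = \left(\left(-6 + 2\right) + \left(3 \cdot \frac{1}{3} + \frac{7}{-2} \cdot \frac{1}{4}\right) 3\right) 3 = \left(-4 + \left(1 + 7 \left(- \frac{1}{2}\right) \frac{1}{4}\right) 3\right) 3 = \left(-4 + \left(1 - \frac{7}{8}\right) 3\right) 3 = \left(-4 + \frac{1}{8} \cdot 3\right) 3 = \left(-4 + \frac{3}{8}\right) 3 = \left(- \frac{29}{8}\right) 3 = - \frac{87}{8}$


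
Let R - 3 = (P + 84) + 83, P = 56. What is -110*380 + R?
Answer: -41574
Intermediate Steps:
R = 226 (R = 3 + ((56 + 84) + 83) = 3 + (140 + 83) = 3 + 223 = 226)
-110*380 + R = -110*380 + 226 = -41800 + 226 = -41574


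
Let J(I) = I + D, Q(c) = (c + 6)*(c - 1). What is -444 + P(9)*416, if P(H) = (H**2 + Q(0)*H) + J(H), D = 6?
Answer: 17028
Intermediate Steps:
Q(c) = (-1 + c)*(6 + c) (Q(c) = (6 + c)*(-1 + c) = (-1 + c)*(6 + c))
J(I) = 6 + I (J(I) = I + 6 = 6 + I)
P(H) = 6 + H**2 - 5*H (P(H) = (H**2 + (-6 + 0**2 + 5*0)*H) + (6 + H) = (H**2 + (-6 + 0 + 0)*H) + (6 + H) = (H**2 - 6*H) + (6 + H) = 6 + H**2 - 5*H)
-444 + P(9)*416 = -444 + (6 + 9**2 - 5*9)*416 = -444 + (6 + 81 - 45)*416 = -444 + 42*416 = -444 + 17472 = 17028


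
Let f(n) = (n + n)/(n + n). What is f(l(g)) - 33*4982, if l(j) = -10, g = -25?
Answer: -164405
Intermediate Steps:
f(n) = 1 (f(n) = (2*n)/((2*n)) = (2*n)*(1/(2*n)) = 1)
f(l(g)) - 33*4982 = 1 - 33*4982 = 1 - 1*164406 = 1 - 164406 = -164405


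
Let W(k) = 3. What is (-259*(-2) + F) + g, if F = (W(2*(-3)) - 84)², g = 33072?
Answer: 40151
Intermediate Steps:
F = 6561 (F = (3 - 84)² = (-81)² = 6561)
(-259*(-2) + F) + g = (-259*(-2) + 6561) + 33072 = (518 + 6561) + 33072 = 7079 + 33072 = 40151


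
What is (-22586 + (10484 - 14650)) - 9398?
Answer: -36150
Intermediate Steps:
(-22586 + (10484 - 14650)) - 9398 = (-22586 - 4166) - 9398 = -26752 - 9398 = -36150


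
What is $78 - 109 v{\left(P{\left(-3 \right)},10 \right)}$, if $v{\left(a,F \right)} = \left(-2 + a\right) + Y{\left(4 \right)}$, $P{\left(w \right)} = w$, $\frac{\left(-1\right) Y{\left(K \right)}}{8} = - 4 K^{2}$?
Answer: $-55185$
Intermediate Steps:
$Y{\left(K \right)} = 32 K^{2}$ ($Y{\left(K \right)} = - 8 \left(- 4 K^{2}\right) = 32 K^{2}$)
$v{\left(a,F \right)} = 510 + a$ ($v{\left(a,F \right)} = \left(-2 + a\right) + 32 \cdot 4^{2} = \left(-2 + a\right) + 32 \cdot 16 = \left(-2 + a\right) + 512 = 510 + a$)
$78 - 109 v{\left(P{\left(-3 \right)},10 \right)} = 78 - 109 \left(510 - 3\right) = 78 - 55263 = -55185$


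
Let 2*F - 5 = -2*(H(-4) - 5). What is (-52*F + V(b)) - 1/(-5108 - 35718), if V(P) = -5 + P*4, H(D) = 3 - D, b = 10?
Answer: 367435/40826 ≈ 9.0000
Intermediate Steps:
V(P) = -5 + 4*P
F = ½ (F = 5/2 + (-2*((3 - 1*(-4)) - 5))/2 = 5/2 + (-2*((3 + 4) - 5))/2 = 5/2 + (-2*(7 - 5))/2 = 5/2 + (-2*2)/2 = 5/2 + (½)*(-4) = 5/2 - 2 = ½ ≈ 0.50000)
(-52*F + V(b)) - 1/(-5108 - 35718) = (-52*½ + (-5 + 4*10)) - 1/(-5108 - 35718) = (-26 + (-5 + 40)) - 1/(-40826) = (-26 + 35) - 1*(-1/40826) = 9 + 1/40826 = 367435/40826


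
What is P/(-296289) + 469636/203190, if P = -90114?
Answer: 2915893416/1114869665 ≈ 2.6155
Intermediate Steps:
P/(-296289) + 469636/203190 = -90114/(-296289) + 469636/203190 = -90114*(-1/296289) + 469636*(1/203190) = 30038/98763 + 234818/101595 = 2915893416/1114869665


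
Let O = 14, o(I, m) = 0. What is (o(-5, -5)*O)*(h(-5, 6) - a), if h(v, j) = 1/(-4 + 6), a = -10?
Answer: 0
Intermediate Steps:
h(v, j) = ½ (h(v, j) = 1/2 = ½)
(o(-5, -5)*O)*(h(-5, 6) - a) = (0*14)*(½ - 1*(-10)) = 0*(½ + 10) = 0*(21/2) = 0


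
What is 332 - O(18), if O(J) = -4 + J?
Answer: 318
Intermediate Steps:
332 - O(18) = 332 - (-4 + 18) = 332 - 1*14 = 332 - 14 = 318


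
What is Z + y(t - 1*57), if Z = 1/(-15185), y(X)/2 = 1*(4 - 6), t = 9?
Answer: -60741/15185 ≈ -4.0001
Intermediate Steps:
y(X) = -4 (y(X) = 2*(1*(4 - 6)) = 2*(1*(-2)) = 2*(-2) = -4)
Z = -1/15185 ≈ -6.5855e-5
Z + y(t - 1*57) = -1/15185 - 4 = -60741/15185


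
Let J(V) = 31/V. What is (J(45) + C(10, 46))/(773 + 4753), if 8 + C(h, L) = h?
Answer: 121/248670 ≈ 0.00048659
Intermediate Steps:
C(h, L) = -8 + h
(J(45) + C(10, 46))/(773 + 4753) = (31/45 + (-8 + 10))/(773 + 4753) = (31*(1/45) + 2)/5526 = (31/45 + 2)*(1/5526) = (121/45)*(1/5526) = 121/248670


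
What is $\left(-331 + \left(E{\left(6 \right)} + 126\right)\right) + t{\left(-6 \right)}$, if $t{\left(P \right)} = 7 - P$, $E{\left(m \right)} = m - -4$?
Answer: $-182$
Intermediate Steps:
$E{\left(m \right)} = 4 + m$ ($E{\left(m \right)} = m + 4 = 4 + m$)
$\left(-331 + \left(E{\left(6 \right)} + 126\right)\right) + t{\left(-6 \right)} = \left(-331 + \left(\left(4 + 6\right) + 126\right)\right) + \left(7 - -6\right) = \left(-331 + \left(10 + 126\right)\right) + \left(7 + 6\right) = \left(-331 + 136\right) + 13 = -195 + 13 = -182$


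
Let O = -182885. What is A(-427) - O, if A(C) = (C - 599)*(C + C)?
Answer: 1059089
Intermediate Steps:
A(C) = 2*C*(-599 + C) (A(C) = (-599 + C)*(2*C) = 2*C*(-599 + C))
A(-427) - O = 2*(-427)*(-599 - 427) - 1*(-182885) = 2*(-427)*(-1026) + 182885 = 876204 + 182885 = 1059089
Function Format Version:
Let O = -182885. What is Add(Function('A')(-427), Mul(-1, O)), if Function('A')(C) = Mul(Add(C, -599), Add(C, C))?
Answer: 1059089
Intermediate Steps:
Function('A')(C) = Mul(2, C, Add(-599, C)) (Function('A')(C) = Mul(Add(-599, C), Mul(2, C)) = Mul(2, C, Add(-599, C)))
Add(Function('A')(-427), Mul(-1, O)) = Add(Mul(2, -427, Add(-599, -427)), Mul(-1, -182885)) = Add(Mul(2, -427, -1026), 182885) = Add(876204, 182885) = 1059089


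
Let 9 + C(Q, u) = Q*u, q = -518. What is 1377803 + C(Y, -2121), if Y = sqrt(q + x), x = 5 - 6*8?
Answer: 1377794 - 2121*I*sqrt(561) ≈ 1.3778e+6 - 50237.0*I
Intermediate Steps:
x = -43 (x = 5 - 48 = -43)
Y = I*sqrt(561) (Y = sqrt(-518 - 43) = sqrt(-561) = I*sqrt(561) ≈ 23.685*I)
C(Q, u) = -9 + Q*u
1377803 + C(Y, -2121) = 1377803 + (-9 + (I*sqrt(561))*(-2121)) = 1377803 + (-9 - 2121*I*sqrt(561)) = 1377794 - 2121*I*sqrt(561)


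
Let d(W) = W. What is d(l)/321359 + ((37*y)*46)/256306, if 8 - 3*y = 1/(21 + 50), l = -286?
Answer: 49084785383/2924001514817 ≈ 0.016787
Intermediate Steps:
y = 189/71 (y = 8/3 - 1/(3*(21 + 50)) = 8/3 - ⅓/71 = 8/3 - ⅓*1/71 = 8/3 - 1/213 = 189/71 ≈ 2.6620)
d(l)/321359 + ((37*y)*46)/256306 = -286/321359 + ((37*(189/71))*46)/256306 = -286*1/321359 + ((6993/71)*46)*(1/256306) = -286/321359 + (321678/71)*(1/256306) = -286/321359 + 160839/9098863 = 49084785383/2924001514817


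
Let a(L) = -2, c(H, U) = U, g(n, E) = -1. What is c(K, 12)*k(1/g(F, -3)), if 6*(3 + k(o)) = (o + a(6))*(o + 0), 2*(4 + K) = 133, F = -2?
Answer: -30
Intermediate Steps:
K = 125/2 (K = -4 + (1/2)*133 = -4 + 133/2 = 125/2 ≈ 62.500)
k(o) = -3 + o*(-2 + o)/6 (k(o) = -3 + ((o - 2)*(o + 0))/6 = -3 + ((-2 + o)*o)/6 = -3 + (o*(-2 + o))/6 = -3 + o*(-2 + o)/6)
c(K, 12)*k(1/g(F, -3)) = 12*(-3 - 1/3/(-1) + (1/(-1))**2/6) = 12*(-3 - 1/3*(-1) + (1/6)*(-1)**2) = 12*(-3 + 1/3 + (1/6)*1) = 12*(-3 + 1/3 + 1/6) = 12*(-5/2) = -30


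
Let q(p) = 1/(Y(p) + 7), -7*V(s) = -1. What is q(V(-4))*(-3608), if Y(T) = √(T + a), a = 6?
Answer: -44198/75 + 902*√301/75 ≈ -380.65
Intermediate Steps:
Y(T) = √(6 + T) (Y(T) = √(T + 6) = √(6 + T))
V(s) = ⅐ (V(s) = -⅐*(-1) = ⅐)
q(p) = 1/(7 + √(6 + p)) (q(p) = 1/(√(6 + p) + 7) = 1/(7 + √(6 + p)))
q(V(-4))*(-3608) = -3608/(7 + √(6 + ⅐)) = -3608/(7 + √(43/7)) = -3608/(7 + √301/7)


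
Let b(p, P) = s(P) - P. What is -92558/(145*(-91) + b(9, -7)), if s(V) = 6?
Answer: 46279/6591 ≈ 7.0215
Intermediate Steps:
b(p, P) = 6 - P
-92558/(145*(-91) + b(9, -7)) = -92558/(145*(-91) + (6 - 1*(-7))) = -92558/(-13195 + (6 + 7)) = -92558/(-13195 + 13) = -92558/(-13182) = -92558*(-1/13182) = 46279/6591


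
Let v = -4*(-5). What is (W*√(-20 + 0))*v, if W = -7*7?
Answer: -1960*I*√5 ≈ -4382.7*I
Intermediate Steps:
W = -49
v = 20
(W*√(-20 + 0))*v = -49*√(-20 + 0)*20 = -98*I*√5*20 = -1960*I*√5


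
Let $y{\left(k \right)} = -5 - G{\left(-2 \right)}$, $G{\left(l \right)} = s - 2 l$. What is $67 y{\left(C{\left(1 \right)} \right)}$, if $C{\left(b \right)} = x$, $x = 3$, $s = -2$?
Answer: $-469$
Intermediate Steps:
$G{\left(l \right)} = -2 - 2 l$
$C{\left(b \right)} = 3$
$y{\left(k \right)} = -7$ ($y{\left(k \right)} = -5 - \left(-2 - -4\right) = -5 - \left(-2 + 4\right) = -5 - 2 = -7$)
$67 y{\left(C{\left(1 \right)} \right)} = 67 \left(-7\right) = -469$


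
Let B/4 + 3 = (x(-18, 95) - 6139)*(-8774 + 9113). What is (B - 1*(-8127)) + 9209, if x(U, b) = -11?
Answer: -8322076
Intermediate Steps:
B = -8339412 (B = -12 + 4*((-11 - 6139)*(-8774 + 9113)) = -12 + 4*(-6150*339) = -12 + 4*(-2084850) = -12 - 8339400 = -8339412)
(B - 1*(-8127)) + 9209 = (-8339412 - 1*(-8127)) + 9209 = (-8339412 + 8127) + 9209 = -8331285 + 9209 = -8322076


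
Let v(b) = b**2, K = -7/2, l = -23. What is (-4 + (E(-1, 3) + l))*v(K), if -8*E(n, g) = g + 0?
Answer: -10731/32 ≈ -335.34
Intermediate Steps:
E(n, g) = -g/8 (E(n, g) = -(g + 0)/8 = -g/8)
K = -7/2 (K = -7*1/2 = -7/2 ≈ -3.5000)
(-4 + (E(-1, 3) + l))*v(K) = (-4 + (-1/8*3 - 23))*(-7/2)**2 = (-4 + (-3/8 - 23))*(49/4) = (-4 - 187/8)*(49/4) = -219/8*49/4 = -10731/32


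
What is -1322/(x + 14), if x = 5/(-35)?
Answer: -9254/97 ≈ -95.402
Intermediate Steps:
x = -1/7 (x = 5*(-1/35) = -1/7 ≈ -0.14286)
-1322/(x + 14) = -1322/(-1/7 + 14) = -1322/(97/7) = (7/97)*(-1322) = -9254/97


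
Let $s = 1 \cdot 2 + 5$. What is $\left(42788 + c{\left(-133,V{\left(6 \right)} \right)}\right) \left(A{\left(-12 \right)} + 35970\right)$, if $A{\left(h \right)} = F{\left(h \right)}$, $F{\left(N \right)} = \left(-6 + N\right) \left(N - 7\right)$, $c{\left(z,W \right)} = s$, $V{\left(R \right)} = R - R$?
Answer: $1553972040$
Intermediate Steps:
$s = 7$ ($s = 2 + 5 = 7$)
$V{\left(R \right)} = 0$
$c{\left(z,W \right)} = 7$
$F{\left(N \right)} = \left(-7 + N\right) \left(-6 + N\right)$ ($F{\left(N \right)} = \left(-6 + N\right) \left(-7 + N\right) = \left(-7 + N\right) \left(-6 + N\right)$)
$A{\left(h \right)} = 42 + h^{2} - 13 h$
$\left(42788 + c{\left(-133,V{\left(6 \right)} \right)}\right) \left(A{\left(-12 \right)} + 35970\right) = \left(42788 + 7\right) \left(\left(42 + \left(-12\right)^{2} - -156\right) + 35970\right) = 42795 \left(\left(42 + 144 + 156\right) + 35970\right) = 42795 \left(342 + 35970\right) = 42795 \cdot 36312 = 1553972040$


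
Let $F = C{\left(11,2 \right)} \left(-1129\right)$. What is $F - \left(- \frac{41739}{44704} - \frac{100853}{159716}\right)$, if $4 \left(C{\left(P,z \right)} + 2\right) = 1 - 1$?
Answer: $\frac{4033292153787}{1784986016} \approx 2259.6$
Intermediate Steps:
$C{\left(P,z \right)} = -2$ ($C{\left(P,z \right)} = -2 + \frac{1 - 1}{4} = -2 + \frac{1}{4} \cdot 0 = -2 + 0 = -2$)
$F = 2258$ ($F = \left(-2\right) \left(-1129\right) = 2258$)
$F - \left(- \frac{41739}{44704} - \frac{100853}{159716}\right) = 2258 - \left(- \frac{41739}{44704} - \frac{100853}{159716}\right) = 2258 - - \frac{2793729659}{1784986016} = 2258 + \frac{2793729659}{1784986016} = \frac{4033292153787}{1784986016}$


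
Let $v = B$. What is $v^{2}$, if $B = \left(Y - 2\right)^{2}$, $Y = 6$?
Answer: $256$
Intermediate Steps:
$B = 16$ ($B = \left(6 - 2\right)^{2} = 4^{2} = 16$)
$v = 16$
$v^{2} = 16^{2} = 256$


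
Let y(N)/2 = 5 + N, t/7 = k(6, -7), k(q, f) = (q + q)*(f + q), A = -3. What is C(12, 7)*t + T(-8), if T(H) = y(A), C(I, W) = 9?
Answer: -752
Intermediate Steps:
k(q, f) = 2*q*(f + q) (k(q, f) = (2*q)*(f + q) = 2*q*(f + q))
t = -84 (t = 7*(2*6*(-7 + 6)) = 7*(2*6*(-1)) = 7*(-12) = -84)
y(N) = 10 + 2*N (y(N) = 2*(5 + N) = 10 + 2*N)
T(H) = 4 (T(H) = 10 + 2*(-3) = 10 - 6 = 4)
C(12, 7)*t + T(-8) = 9*(-84) + 4 = -756 + 4 = -752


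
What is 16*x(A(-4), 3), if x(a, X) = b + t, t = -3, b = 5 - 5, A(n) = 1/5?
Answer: -48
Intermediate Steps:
A(n) = ⅕
b = 0
x(a, X) = -3 (x(a, X) = 0 - 3 = -3)
16*x(A(-4), 3) = 16*(-3) = -48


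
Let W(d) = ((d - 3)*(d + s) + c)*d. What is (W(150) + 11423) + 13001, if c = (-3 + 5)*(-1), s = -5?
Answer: 3221374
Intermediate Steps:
c = -2 (c = 2*(-1) = -2)
W(d) = d*(-2 + (-5 + d)*(-3 + d)) (W(d) = ((d - 3)*(d - 5) - 2)*d = ((-3 + d)*(-5 + d) - 2)*d = ((-5 + d)*(-3 + d) - 2)*d = (-2 + (-5 + d)*(-3 + d))*d = d*(-2 + (-5 + d)*(-3 + d)))
(W(150) + 11423) + 13001 = (150*(13 + 150² - 8*150) + 11423) + 13001 = (150*(13 + 22500 - 1200) + 11423) + 13001 = (150*21313 + 11423) + 13001 = (3196950 + 11423) + 13001 = 3208373 + 13001 = 3221374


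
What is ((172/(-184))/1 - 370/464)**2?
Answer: 85433049/28472896 ≈ 3.0005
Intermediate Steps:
((172/(-184))/1 - 370/464)**2 = ((172*(-1/184))*1 - 370*1/464)**2 = (-43/46*1 - 185/232)**2 = (-43/46 - 185/232)**2 = (-9243/5336)**2 = 85433049/28472896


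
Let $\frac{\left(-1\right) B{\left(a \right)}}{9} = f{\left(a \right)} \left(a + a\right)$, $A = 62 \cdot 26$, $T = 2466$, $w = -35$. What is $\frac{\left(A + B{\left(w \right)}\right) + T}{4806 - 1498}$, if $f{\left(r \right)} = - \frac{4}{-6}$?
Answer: $\frac{2249}{1654} \approx 1.3597$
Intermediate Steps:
$f{\left(r \right)} = \frac{2}{3}$ ($f{\left(r \right)} = \left(-4\right) \left(- \frac{1}{6}\right) = \frac{2}{3}$)
$A = 1612$
$B{\left(a \right)} = - 12 a$ ($B{\left(a \right)} = - 9 \frac{2 \left(a + a\right)}{3} = - 9 \frac{2 \cdot 2 a}{3} = - 9 \frac{4 a}{3} = - 12 a$)
$\frac{\left(A + B{\left(w \right)}\right) + T}{4806 - 1498} = \frac{\left(1612 - -420\right) + 2466}{4806 - 1498} = \frac{\left(1612 + 420\right) + 2466}{3308} = \left(2032 + 2466\right) \frac{1}{3308} = 4498 \cdot \frac{1}{3308} = \frac{2249}{1654}$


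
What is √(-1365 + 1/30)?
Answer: I*√1228470/30 ≈ 36.945*I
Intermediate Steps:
√(-1365 + 1/30) = √(-40949/30) = I*√1228470/30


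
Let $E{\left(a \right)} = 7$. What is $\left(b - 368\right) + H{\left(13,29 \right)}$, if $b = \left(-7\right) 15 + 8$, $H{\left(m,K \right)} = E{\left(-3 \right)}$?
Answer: $-458$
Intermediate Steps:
$H{\left(m,K \right)} = 7$
$b = -97$ ($b = -105 + 8 = -97$)
$\left(b - 368\right) + H{\left(13,29 \right)} = \left(-97 - 368\right) + 7 = -465 + 7 = -458$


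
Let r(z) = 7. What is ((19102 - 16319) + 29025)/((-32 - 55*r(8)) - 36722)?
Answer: -31808/37139 ≈ -0.85646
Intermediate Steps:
((19102 - 16319) + 29025)/((-32 - 55*r(8)) - 36722) = ((19102 - 16319) + 29025)/((-32 - 55*7) - 36722) = (2783 + 29025)/((-32 - 385) - 36722) = 31808/(-417 - 36722) = 31808/(-37139) = 31808*(-1/37139) = -31808/37139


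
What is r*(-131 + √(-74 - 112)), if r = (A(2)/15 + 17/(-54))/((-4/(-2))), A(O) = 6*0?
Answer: 2227/108 - 17*I*√186/108 ≈ 20.62 - 2.1468*I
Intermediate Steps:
A(O) = 0
r = -17/108 (r = (0/15 + 17/(-54))/((-4/(-2))) = (0*(1/15) + 17*(-1/54))/((-4*(-½))) = (0 - 17/54)/2 = -17/54*½ = -17/108 ≈ -0.15741)
r*(-131 + √(-74 - 112)) = -17*(-131 + √(-74 - 112))/108 = -17*(-131 + √(-186))/108 = -17*(-131 + I*√186)/108 = 2227/108 - 17*I*√186/108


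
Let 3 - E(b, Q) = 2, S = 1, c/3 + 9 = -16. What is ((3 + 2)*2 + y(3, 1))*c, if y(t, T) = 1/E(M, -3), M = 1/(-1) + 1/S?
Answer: -825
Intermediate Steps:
c = -75 (c = -27 + 3*(-16) = -27 - 48 = -75)
M = 0 (M = 1/(-1) + 1/1 = 1*(-1) + 1*1 = -1 + 1 = 0)
E(b, Q) = 1 (E(b, Q) = 3 - 1*2 = 3 - 2 = 1)
y(t, T) = 1 (y(t, T) = 1/1 = 1)
((3 + 2)*2 + y(3, 1))*c = ((3 + 2)*2 + 1)*(-75) = (5*2 + 1)*(-75) = (10 + 1)*(-75) = 11*(-75) = -825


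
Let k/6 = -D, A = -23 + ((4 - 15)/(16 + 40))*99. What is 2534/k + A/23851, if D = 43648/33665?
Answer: -7121348488871/21862017408 ≈ -325.74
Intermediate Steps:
A = -2377/56 (A = -23 - 11/56*99 = -23 - 1089/56 = -2377/56 ≈ -42.446)
D = 43648/33665 (D = 43648*(1/33665) = 43648/33665 ≈ 1.2965)
k = -261888/33665 (k = 6*(-1*43648/33665) = 6*(-43648/33665) = -261888/33665 ≈ -7.7792)
2534/k + A/23851 = 2534/(-261888/33665) - 2377/56/23851 = 2534*(-33665/261888) - 2377/56*1/23851 = -42653555/130944 - 2377/1335656 = -7121348488871/21862017408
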